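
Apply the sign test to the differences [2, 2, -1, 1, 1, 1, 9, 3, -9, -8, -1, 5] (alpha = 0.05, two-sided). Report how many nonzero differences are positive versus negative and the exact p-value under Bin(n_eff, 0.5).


Step 1: Discard zero differences. Original n = 12; n_eff = number of nonzero differences = 12.
Nonzero differences (with sign): +2, +2, -1, +1, +1, +1, +9, +3, -9, -8, -1, +5
Step 2: Count signs: positive = 8, negative = 4.
Step 3: Under H0: P(positive) = 0.5, so the number of positives S ~ Bin(12, 0.5).
Step 4: Two-sided exact p-value = sum of Bin(12,0.5) probabilities at or below the observed probability = 0.387695.
Step 5: alpha = 0.05. fail to reject H0.

n_eff = 12, pos = 8, neg = 4, p = 0.387695, fail to reject H0.


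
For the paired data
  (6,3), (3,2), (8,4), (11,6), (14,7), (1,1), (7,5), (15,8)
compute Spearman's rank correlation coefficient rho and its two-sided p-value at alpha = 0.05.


Step 1: Rank x and y separately (midranks; no ties here).
rank(x): 6->3, 3->2, 8->5, 11->6, 14->7, 1->1, 7->4, 15->8
rank(y): 3->3, 2->2, 4->4, 6->6, 7->7, 1->1, 5->5, 8->8
Step 2: d_i = R_x(i) - R_y(i); compute d_i^2.
  (3-3)^2=0, (2-2)^2=0, (5-4)^2=1, (6-6)^2=0, (7-7)^2=0, (1-1)^2=0, (4-5)^2=1, (8-8)^2=0
sum(d^2) = 2.
Step 3: rho = 1 - 6*2 / (8*(8^2 - 1)) = 1 - 12/504 = 0.976190.
Step 4: Under H0, t = rho * sqrt((n-2)/(1-rho^2)) = 11.0235 ~ t(6).
Step 5: Two-sided p-value from the t-distribution with 6 df = 0.000033.
Step 6: alpha = 0.05. reject H0.

rho = 0.9762, p = 0.000033, reject H0 at alpha = 0.05.


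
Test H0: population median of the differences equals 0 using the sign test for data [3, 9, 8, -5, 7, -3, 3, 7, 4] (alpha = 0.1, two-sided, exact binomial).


Step 1: Discard zero differences. Original n = 9; n_eff = number of nonzero differences = 9.
Nonzero differences (with sign): +3, +9, +8, -5, +7, -3, +3, +7, +4
Step 2: Count signs: positive = 7, negative = 2.
Step 3: Under H0: P(positive) = 0.5, so the number of positives S ~ Bin(9, 0.5).
Step 4: Two-sided exact p-value = sum of Bin(9,0.5) probabilities at or below the observed probability = 0.179688.
Step 5: alpha = 0.1. fail to reject H0.

n_eff = 9, pos = 7, neg = 2, p = 0.179688, fail to reject H0.


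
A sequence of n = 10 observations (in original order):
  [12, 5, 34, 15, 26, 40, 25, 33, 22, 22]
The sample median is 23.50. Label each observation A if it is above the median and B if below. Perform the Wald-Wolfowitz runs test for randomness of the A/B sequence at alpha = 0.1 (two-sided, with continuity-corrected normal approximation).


Step 1: Compute median = 23.50; label A = above, B = below.
Labels in order: BBABAAAABB  (n_A = 5, n_B = 5)
Step 2: Count runs R = 5.
Step 3: Under H0 (random ordering), E[R] = 2*n_A*n_B/(n_A+n_B) + 1 = 2*5*5/10 + 1 = 6.0000.
        Var[R] = 2*n_A*n_B*(2*n_A*n_B - n_A - n_B) / ((n_A+n_B)^2 * (n_A+n_B-1)) = 2000/900 = 2.2222.
        SD[R] = 1.4907.
Step 4: Continuity-corrected z = (R + 0.5 - E[R]) / SD[R] = (5 + 0.5 - 6.0000) / 1.4907 = -0.3354.
Step 5: Two-sided p-value via normal approximation = 2*(1 - Phi(|z|)) = 0.737316.
Step 6: alpha = 0.1. fail to reject H0.

R = 5, z = -0.3354, p = 0.737316, fail to reject H0.


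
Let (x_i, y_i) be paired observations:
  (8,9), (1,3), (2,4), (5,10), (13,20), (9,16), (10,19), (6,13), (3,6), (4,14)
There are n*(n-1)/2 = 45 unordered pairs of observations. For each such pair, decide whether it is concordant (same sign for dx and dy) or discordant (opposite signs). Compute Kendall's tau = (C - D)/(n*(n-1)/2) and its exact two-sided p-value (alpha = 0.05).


Step 1: Enumerate the 45 unordered pairs (i,j) with i<j and classify each by sign(x_j-x_i) * sign(y_j-y_i).
  (1,2):dx=-7,dy=-6->C; (1,3):dx=-6,dy=-5->C; (1,4):dx=-3,dy=+1->D; (1,5):dx=+5,dy=+11->C
  (1,6):dx=+1,dy=+7->C; (1,7):dx=+2,dy=+10->C; (1,8):dx=-2,dy=+4->D; (1,9):dx=-5,dy=-3->C
  (1,10):dx=-4,dy=+5->D; (2,3):dx=+1,dy=+1->C; (2,4):dx=+4,dy=+7->C; (2,5):dx=+12,dy=+17->C
  (2,6):dx=+8,dy=+13->C; (2,7):dx=+9,dy=+16->C; (2,8):dx=+5,dy=+10->C; (2,9):dx=+2,dy=+3->C
  (2,10):dx=+3,dy=+11->C; (3,4):dx=+3,dy=+6->C; (3,5):dx=+11,dy=+16->C; (3,6):dx=+7,dy=+12->C
  (3,7):dx=+8,dy=+15->C; (3,8):dx=+4,dy=+9->C; (3,9):dx=+1,dy=+2->C; (3,10):dx=+2,dy=+10->C
  (4,5):dx=+8,dy=+10->C; (4,6):dx=+4,dy=+6->C; (4,7):dx=+5,dy=+9->C; (4,8):dx=+1,dy=+3->C
  (4,9):dx=-2,dy=-4->C; (4,10):dx=-1,dy=+4->D; (5,6):dx=-4,dy=-4->C; (5,7):dx=-3,dy=-1->C
  (5,8):dx=-7,dy=-7->C; (5,9):dx=-10,dy=-14->C; (5,10):dx=-9,dy=-6->C; (6,7):dx=+1,dy=+3->C
  (6,8):dx=-3,dy=-3->C; (6,9):dx=-6,dy=-10->C; (6,10):dx=-5,dy=-2->C; (7,8):dx=-4,dy=-6->C
  (7,9):dx=-7,dy=-13->C; (7,10):dx=-6,dy=-5->C; (8,9):dx=-3,dy=-7->C; (8,10):dx=-2,dy=+1->D
  (9,10):dx=+1,dy=+8->C
Step 2: C = 40, D = 5, total pairs = 45.
Step 3: tau = (C - D)/(n(n-1)/2) = (40 - 5)/45 = 0.777778.
Step 4: Exact two-sided p-value (enumerate n! = 3628800 permutations of y under H0): p = 0.000946.
Step 5: alpha = 0.05. reject H0.

tau_b = 0.7778 (C=40, D=5), p = 0.000946, reject H0.


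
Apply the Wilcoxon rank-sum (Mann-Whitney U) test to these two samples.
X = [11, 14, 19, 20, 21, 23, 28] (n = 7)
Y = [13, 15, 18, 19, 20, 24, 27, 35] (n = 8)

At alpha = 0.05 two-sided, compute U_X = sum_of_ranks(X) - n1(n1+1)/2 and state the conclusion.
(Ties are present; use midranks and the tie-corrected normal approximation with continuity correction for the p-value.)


Step 1: Combine and sort all 15 observations; assign midranks.
sorted (value, group): (11,X), (13,Y), (14,X), (15,Y), (18,Y), (19,X), (19,Y), (20,X), (20,Y), (21,X), (23,X), (24,Y), (27,Y), (28,X), (35,Y)
ranks: 11->1, 13->2, 14->3, 15->4, 18->5, 19->6.5, 19->6.5, 20->8.5, 20->8.5, 21->10, 23->11, 24->12, 27->13, 28->14, 35->15
Step 2: Rank sum for X: R1 = 1 + 3 + 6.5 + 8.5 + 10 + 11 + 14 = 54.
Step 3: U_X = R1 - n1(n1+1)/2 = 54 - 7*8/2 = 54 - 28 = 26.
       U_Y = n1*n2 - U_X = 56 - 26 = 30.
Step 4: Ties are present, so use the tie-corrected normal approximation (with continuity correction) for the p-value.
Step 5: p-value = 0.861942; compare to alpha = 0.05. fail to reject H0.

U_X = 26, p = 0.861942, fail to reject H0 at alpha = 0.05.


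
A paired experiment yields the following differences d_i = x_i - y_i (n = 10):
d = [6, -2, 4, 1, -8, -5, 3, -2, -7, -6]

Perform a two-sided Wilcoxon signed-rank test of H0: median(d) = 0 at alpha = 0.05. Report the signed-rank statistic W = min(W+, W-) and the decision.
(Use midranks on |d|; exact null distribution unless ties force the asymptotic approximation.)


Step 1: Drop any zero differences (none here) and take |d_i|.
|d| = [6, 2, 4, 1, 8, 5, 3, 2, 7, 6]
Step 2: Midrank |d_i| (ties get averaged ranks).
ranks: |6|->7.5, |2|->2.5, |4|->5, |1|->1, |8|->10, |5|->6, |3|->4, |2|->2.5, |7|->9, |6|->7.5
Step 3: Attach original signs; sum ranks with positive sign and with negative sign.
W+ = 7.5 + 5 + 1 + 4 = 17.5
W- = 2.5 + 10 + 6 + 2.5 + 9 + 7.5 = 37.5
(Check: W+ + W- = 55 should equal n(n+1)/2 = 55.)
Step 4: Test statistic W = min(W+, W-) = 17.5.
Step 5: Ties in |d|, so use the tie-corrected normal approximation.
        E[W] = n(n+1)/4 = 10*11/4 = 27.5.
        Tie groups: |d|=2 (t=2), |d|=6 (t=2); sum(t^3 - t) = 12.
        Var[W] = n(n+1)(2n+1)/24 - sum(t^3-t)/48 = 2310/24 - 12/48 = 96.
        z = (W - E[W]) / sqrt(Var[W]) = (17.5 - 27.5) / 9.7980 = -1.0206.
        Two-sided p = 2*Phi(z) = 0.307434.
Step 6: alpha = 0.05. fail to reject H0.

W+ = 17.5, W- = 37.5, W = min = 17.5, p = 0.307434, fail to reject H0.


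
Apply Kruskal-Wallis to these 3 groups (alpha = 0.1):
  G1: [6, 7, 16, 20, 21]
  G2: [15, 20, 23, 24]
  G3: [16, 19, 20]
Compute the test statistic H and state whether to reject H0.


Step 1: Combine all N = 12 observations and assign midranks.
sorted (value, group, rank): (6,G1,1), (7,G1,2), (15,G2,3), (16,G1,4.5), (16,G3,4.5), (19,G3,6), (20,G1,8), (20,G2,8), (20,G3,8), (21,G1,10), (23,G2,11), (24,G2,12)
Step 2: Sum ranks within each group.
R_1 = 25.5 (n_1 = 5)
R_2 = 34 (n_2 = 4)
R_3 = 18.5 (n_3 = 3)
Step 3: H = 12/(N(N+1)) * sum(R_i^2/n_i) - 3(N+1)
     = 12/(12*13) * (25.5^2/5 + 34^2/4 + 18.5^2/3) - 3*13
     = 0.076923 * 533.133 - 39
     = 2.010256.
Step 4: Ties present; correction factor C = 1 - 30/(12^3 - 12) = 0.982517. Corrected H = 2.010256 / 0.982517 = 2.046026.
Step 5: Under H0, H ~ chi^2(2); p-value = 0.359510.
Step 6: alpha = 0.1. fail to reject H0.

H = 2.0460, df = 2, p = 0.359510, fail to reject H0.


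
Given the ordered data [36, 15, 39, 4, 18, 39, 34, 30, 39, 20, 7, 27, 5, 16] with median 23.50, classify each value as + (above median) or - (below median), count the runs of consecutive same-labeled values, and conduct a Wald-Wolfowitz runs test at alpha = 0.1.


Step 1: Compute median = 23.50; label A = above, B = below.
Labels in order: ABABBAAAABBABB  (n_A = 7, n_B = 7)
Step 2: Count runs R = 8.
Step 3: Under H0 (random ordering), E[R] = 2*n_A*n_B/(n_A+n_B) + 1 = 2*7*7/14 + 1 = 8.0000.
        Var[R] = 2*n_A*n_B*(2*n_A*n_B - n_A - n_B) / ((n_A+n_B)^2 * (n_A+n_B-1)) = 8232/2548 = 3.2308.
        SD[R] = 1.7974.
Step 4: R = E[R], so z = 0 with no continuity correction.
Step 5: Two-sided p-value via normal approximation = 2*(1 - Phi(|z|)) = 1.000000.
Step 6: alpha = 0.1. fail to reject H0.

R = 8, z = 0.0000, p = 1.000000, fail to reject H0.


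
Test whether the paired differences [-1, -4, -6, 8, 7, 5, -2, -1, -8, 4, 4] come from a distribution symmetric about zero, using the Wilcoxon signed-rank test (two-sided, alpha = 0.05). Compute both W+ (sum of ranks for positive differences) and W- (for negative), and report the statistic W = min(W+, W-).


Step 1: Drop any zero differences (none here) and take |d_i|.
|d| = [1, 4, 6, 8, 7, 5, 2, 1, 8, 4, 4]
Step 2: Midrank |d_i| (ties get averaged ranks).
ranks: |1|->1.5, |4|->5, |6|->8, |8|->10.5, |7|->9, |5|->7, |2|->3, |1|->1.5, |8|->10.5, |4|->5, |4|->5
Step 3: Attach original signs; sum ranks with positive sign and with negative sign.
W+ = 10.5 + 9 + 7 + 5 + 5 = 36.5
W- = 1.5 + 5 + 8 + 3 + 1.5 + 10.5 = 29.5
(Check: W+ + W- = 66 should equal n(n+1)/2 = 66.)
Step 4: Test statistic W = min(W+, W-) = 29.5.
Step 5: Ties in |d|, so use the tie-corrected normal approximation.
        E[W] = n(n+1)/4 = 11*12/4 = 33.
        Tie groups: |d|=1 (t=2), |d|=4 (t=3), |d|=8 (t=2); sum(t^3 - t) = 36.
        Var[W] = n(n+1)(2n+1)/24 - sum(t^3-t)/48 = 3036/24 - 36/48 = 125.75.
        z = (W - E[W]) / sqrt(Var[W]) = (29.5 - 33) / 11.2138 = -0.3121.
        Two-sided p = 2*Phi(z) = 0.754953.
Step 6: alpha = 0.05. fail to reject H0.

W+ = 36.5, W- = 29.5, W = min = 29.5, p = 0.754953, fail to reject H0.


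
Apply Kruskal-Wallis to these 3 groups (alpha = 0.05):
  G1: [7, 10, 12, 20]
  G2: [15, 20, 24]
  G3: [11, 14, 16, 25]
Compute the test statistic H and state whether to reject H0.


Step 1: Combine all N = 11 observations and assign midranks.
sorted (value, group, rank): (7,G1,1), (10,G1,2), (11,G3,3), (12,G1,4), (14,G3,5), (15,G2,6), (16,G3,7), (20,G1,8.5), (20,G2,8.5), (24,G2,10), (25,G3,11)
Step 2: Sum ranks within each group.
R_1 = 15.5 (n_1 = 4)
R_2 = 24.5 (n_2 = 3)
R_3 = 26 (n_3 = 4)
Step 3: H = 12/(N(N+1)) * sum(R_i^2/n_i) - 3(N+1)
     = 12/(11*12) * (15.5^2/4 + 24.5^2/3 + 26^2/4) - 3*12
     = 0.090909 * 429.146 - 36
     = 3.013258.
Step 4: Ties present; correction factor C = 1 - 6/(11^3 - 11) = 0.995455. Corrected H = 3.013258 / 0.995455 = 3.027017.
Step 5: Under H0, H ~ chi^2(2); p-value = 0.220136.
Step 6: alpha = 0.05. fail to reject H0.

H = 3.0270, df = 2, p = 0.220136, fail to reject H0.


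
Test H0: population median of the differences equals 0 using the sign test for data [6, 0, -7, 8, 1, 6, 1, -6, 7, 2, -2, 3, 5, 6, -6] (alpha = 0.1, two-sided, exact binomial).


Step 1: Discard zero differences. Original n = 15; n_eff = number of nonzero differences = 14.
Nonzero differences (with sign): +6, -7, +8, +1, +6, +1, -6, +7, +2, -2, +3, +5, +6, -6
Step 2: Count signs: positive = 10, negative = 4.
Step 3: Under H0: P(positive) = 0.5, so the number of positives S ~ Bin(14, 0.5).
Step 4: Two-sided exact p-value = sum of Bin(14,0.5) probabilities at or below the observed probability = 0.179565.
Step 5: alpha = 0.1. fail to reject H0.

n_eff = 14, pos = 10, neg = 4, p = 0.179565, fail to reject H0.


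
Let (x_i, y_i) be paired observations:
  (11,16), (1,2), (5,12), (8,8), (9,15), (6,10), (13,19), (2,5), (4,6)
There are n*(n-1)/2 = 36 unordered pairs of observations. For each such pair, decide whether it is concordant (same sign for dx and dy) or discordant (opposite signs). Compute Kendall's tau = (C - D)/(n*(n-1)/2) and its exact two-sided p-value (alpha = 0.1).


Step 1: Enumerate the 36 unordered pairs (i,j) with i<j and classify each by sign(x_j-x_i) * sign(y_j-y_i).
  (1,2):dx=-10,dy=-14->C; (1,3):dx=-6,dy=-4->C; (1,4):dx=-3,dy=-8->C; (1,5):dx=-2,dy=-1->C
  (1,6):dx=-5,dy=-6->C; (1,7):dx=+2,dy=+3->C; (1,8):dx=-9,dy=-11->C; (1,9):dx=-7,dy=-10->C
  (2,3):dx=+4,dy=+10->C; (2,4):dx=+7,dy=+6->C; (2,5):dx=+8,dy=+13->C; (2,6):dx=+5,dy=+8->C
  (2,7):dx=+12,dy=+17->C; (2,8):dx=+1,dy=+3->C; (2,9):dx=+3,dy=+4->C; (3,4):dx=+3,dy=-4->D
  (3,5):dx=+4,dy=+3->C; (3,6):dx=+1,dy=-2->D; (3,7):dx=+8,dy=+7->C; (3,8):dx=-3,dy=-7->C
  (3,9):dx=-1,dy=-6->C; (4,5):dx=+1,dy=+7->C; (4,6):dx=-2,dy=+2->D; (4,7):dx=+5,dy=+11->C
  (4,8):dx=-6,dy=-3->C; (4,9):dx=-4,dy=-2->C; (5,6):dx=-3,dy=-5->C; (5,7):dx=+4,dy=+4->C
  (5,8):dx=-7,dy=-10->C; (5,9):dx=-5,dy=-9->C; (6,7):dx=+7,dy=+9->C; (6,8):dx=-4,dy=-5->C
  (6,9):dx=-2,dy=-4->C; (7,8):dx=-11,dy=-14->C; (7,9):dx=-9,dy=-13->C; (8,9):dx=+2,dy=+1->C
Step 2: C = 33, D = 3, total pairs = 36.
Step 3: tau = (C - D)/(n(n-1)/2) = (33 - 3)/36 = 0.833333.
Step 4: Exact two-sided p-value (enumerate n! = 362880 permutations of y under H0): p = 0.000854.
Step 5: alpha = 0.1. reject H0.

tau_b = 0.8333 (C=33, D=3), p = 0.000854, reject H0.


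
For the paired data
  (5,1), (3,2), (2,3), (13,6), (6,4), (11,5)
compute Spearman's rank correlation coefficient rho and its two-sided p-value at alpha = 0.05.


Step 1: Rank x and y separately (midranks; no ties here).
rank(x): 5->3, 3->2, 2->1, 13->6, 6->4, 11->5
rank(y): 1->1, 2->2, 3->3, 6->6, 4->4, 5->5
Step 2: d_i = R_x(i) - R_y(i); compute d_i^2.
  (3-1)^2=4, (2-2)^2=0, (1-3)^2=4, (6-6)^2=0, (4-4)^2=0, (5-5)^2=0
sum(d^2) = 8.
Step 3: rho = 1 - 6*8 / (6*(6^2 - 1)) = 1 - 48/210 = 0.771429.
Step 4: Under H0, t = rho * sqrt((n-2)/(1-rho^2)) = 2.4247 ~ t(4).
Step 5: Two-sided p-value from the t-distribution with 4 df = 0.072397.
Step 6: alpha = 0.05. fail to reject H0.

rho = 0.7714, p = 0.072397, fail to reject H0 at alpha = 0.05.


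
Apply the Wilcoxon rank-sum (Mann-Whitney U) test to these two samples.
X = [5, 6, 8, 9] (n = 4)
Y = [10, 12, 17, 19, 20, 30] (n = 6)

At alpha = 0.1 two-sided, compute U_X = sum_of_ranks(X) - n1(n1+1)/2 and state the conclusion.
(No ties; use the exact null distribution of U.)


Step 1: Combine and sort all 10 observations; assign midranks.
sorted (value, group): (5,X), (6,X), (8,X), (9,X), (10,Y), (12,Y), (17,Y), (19,Y), (20,Y), (30,Y)
ranks: 5->1, 6->2, 8->3, 9->4, 10->5, 12->6, 17->7, 19->8, 20->9, 30->10
Step 2: Rank sum for X: R1 = 1 + 2 + 3 + 4 = 10.
Step 3: U_X = R1 - n1(n1+1)/2 = 10 - 4*5/2 = 10 - 10 = 0.
       U_Y = n1*n2 - U_X = 24 - 0 = 24.
Step 4: No ties, so the exact null distribution of U (based on enumerating the C(10,4) = 210 equally likely rank assignments) gives the two-sided p-value.
Step 5: p-value = 0.009524; compare to alpha = 0.1. reject H0.

U_X = 0, p = 0.009524, reject H0 at alpha = 0.1.


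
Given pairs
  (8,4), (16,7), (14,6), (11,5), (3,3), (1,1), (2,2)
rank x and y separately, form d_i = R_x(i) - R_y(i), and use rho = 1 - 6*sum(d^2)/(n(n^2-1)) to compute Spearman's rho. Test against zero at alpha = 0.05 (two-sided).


Step 1: Rank x and y separately (midranks; no ties here).
rank(x): 8->4, 16->7, 14->6, 11->5, 3->3, 1->1, 2->2
rank(y): 4->4, 7->7, 6->6, 5->5, 3->3, 1->1, 2->2
Step 2: d_i = R_x(i) - R_y(i); compute d_i^2.
  (4-4)^2=0, (7-7)^2=0, (6-6)^2=0, (5-5)^2=0, (3-3)^2=0, (1-1)^2=0, (2-2)^2=0
sum(d^2) = 0.
Step 3: rho = 1 - 6*0 / (7*(7^2 - 1)) = 1 - 0/336 = 1.000000.
Step 5: Two-sided p-value from the t-distribution with 5 df = 0.000000.
Step 6: alpha = 0.05. reject H0.

rho = 1.0000, p = 0.000000, reject H0 at alpha = 0.05.


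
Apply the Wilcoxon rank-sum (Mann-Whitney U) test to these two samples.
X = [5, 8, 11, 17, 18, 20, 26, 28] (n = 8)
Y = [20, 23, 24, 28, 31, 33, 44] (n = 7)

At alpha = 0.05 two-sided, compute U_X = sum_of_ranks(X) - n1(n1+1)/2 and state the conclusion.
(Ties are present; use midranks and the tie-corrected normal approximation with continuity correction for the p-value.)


Step 1: Combine and sort all 15 observations; assign midranks.
sorted (value, group): (5,X), (8,X), (11,X), (17,X), (18,X), (20,X), (20,Y), (23,Y), (24,Y), (26,X), (28,X), (28,Y), (31,Y), (33,Y), (44,Y)
ranks: 5->1, 8->2, 11->3, 17->4, 18->5, 20->6.5, 20->6.5, 23->8, 24->9, 26->10, 28->11.5, 28->11.5, 31->13, 33->14, 44->15
Step 2: Rank sum for X: R1 = 1 + 2 + 3 + 4 + 5 + 6.5 + 10 + 11.5 = 43.
Step 3: U_X = R1 - n1(n1+1)/2 = 43 - 8*9/2 = 43 - 36 = 7.
       U_Y = n1*n2 - U_X = 56 - 7 = 49.
Step 4: Ties are present, so use the tie-corrected normal approximation (with continuity correction) for the p-value.
Step 5: p-value = 0.017470; compare to alpha = 0.05. reject H0.

U_X = 7, p = 0.017470, reject H0 at alpha = 0.05.


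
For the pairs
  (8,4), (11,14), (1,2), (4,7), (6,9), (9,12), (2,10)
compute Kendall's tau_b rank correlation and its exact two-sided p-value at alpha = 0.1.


Step 1: Enumerate the 21 unordered pairs (i,j) with i<j and classify each by sign(x_j-x_i) * sign(y_j-y_i).
  (1,2):dx=+3,dy=+10->C; (1,3):dx=-7,dy=-2->C; (1,4):dx=-4,dy=+3->D; (1,5):dx=-2,dy=+5->D
  (1,6):dx=+1,dy=+8->C; (1,7):dx=-6,dy=+6->D; (2,3):dx=-10,dy=-12->C; (2,4):dx=-7,dy=-7->C
  (2,5):dx=-5,dy=-5->C; (2,6):dx=-2,dy=-2->C; (2,7):dx=-9,dy=-4->C; (3,4):dx=+3,dy=+5->C
  (3,5):dx=+5,dy=+7->C; (3,6):dx=+8,dy=+10->C; (3,7):dx=+1,dy=+8->C; (4,5):dx=+2,dy=+2->C
  (4,6):dx=+5,dy=+5->C; (4,7):dx=-2,dy=+3->D; (5,6):dx=+3,dy=+3->C; (5,7):dx=-4,dy=+1->D
  (6,7):dx=-7,dy=-2->C
Step 2: C = 16, D = 5, total pairs = 21.
Step 3: tau = (C - D)/(n(n-1)/2) = (16 - 5)/21 = 0.523810.
Step 4: Exact two-sided p-value (enumerate n! = 5040 permutations of y under H0): p = 0.136111.
Step 5: alpha = 0.1. fail to reject H0.

tau_b = 0.5238 (C=16, D=5), p = 0.136111, fail to reject H0.


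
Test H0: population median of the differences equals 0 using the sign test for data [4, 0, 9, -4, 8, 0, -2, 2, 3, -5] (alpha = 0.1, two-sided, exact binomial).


Step 1: Discard zero differences. Original n = 10; n_eff = number of nonzero differences = 8.
Nonzero differences (with sign): +4, +9, -4, +8, -2, +2, +3, -5
Step 2: Count signs: positive = 5, negative = 3.
Step 3: Under H0: P(positive) = 0.5, so the number of positives S ~ Bin(8, 0.5).
Step 4: Two-sided exact p-value = sum of Bin(8,0.5) probabilities at or below the observed probability = 0.726562.
Step 5: alpha = 0.1. fail to reject H0.

n_eff = 8, pos = 5, neg = 3, p = 0.726562, fail to reject H0.


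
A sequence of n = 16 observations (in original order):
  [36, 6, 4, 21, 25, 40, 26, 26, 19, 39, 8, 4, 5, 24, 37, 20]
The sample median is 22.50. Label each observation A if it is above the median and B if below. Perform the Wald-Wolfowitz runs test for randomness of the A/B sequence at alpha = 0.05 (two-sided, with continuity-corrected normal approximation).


Step 1: Compute median = 22.50; label A = above, B = below.
Labels in order: ABBBAAAABABBBAAB  (n_A = 8, n_B = 8)
Step 2: Count runs R = 8.
Step 3: Under H0 (random ordering), E[R] = 2*n_A*n_B/(n_A+n_B) + 1 = 2*8*8/16 + 1 = 9.0000.
        Var[R] = 2*n_A*n_B*(2*n_A*n_B - n_A - n_B) / ((n_A+n_B)^2 * (n_A+n_B-1)) = 14336/3840 = 3.7333.
        SD[R] = 1.9322.
Step 4: Continuity-corrected z = (R + 0.5 - E[R]) / SD[R] = (8 + 0.5 - 9.0000) / 1.9322 = -0.2588.
Step 5: Two-sided p-value via normal approximation = 2*(1 - Phi(|z|)) = 0.795809.
Step 6: alpha = 0.05. fail to reject H0.

R = 8, z = -0.2588, p = 0.795809, fail to reject H0.


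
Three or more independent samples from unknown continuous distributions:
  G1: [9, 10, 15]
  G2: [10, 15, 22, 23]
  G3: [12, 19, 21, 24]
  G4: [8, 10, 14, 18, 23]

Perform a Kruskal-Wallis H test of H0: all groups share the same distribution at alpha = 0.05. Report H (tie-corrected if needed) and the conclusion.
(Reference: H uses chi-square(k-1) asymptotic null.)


Step 1: Combine all N = 16 observations and assign midranks.
sorted (value, group, rank): (8,G4,1), (9,G1,2), (10,G1,4), (10,G2,4), (10,G4,4), (12,G3,6), (14,G4,7), (15,G1,8.5), (15,G2,8.5), (18,G4,10), (19,G3,11), (21,G3,12), (22,G2,13), (23,G2,14.5), (23,G4,14.5), (24,G3,16)
Step 2: Sum ranks within each group.
R_1 = 14.5 (n_1 = 3)
R_2 = 40 (n_2 = 4)
R_3 = 45 (n_3 = 4)
R_4 = 36.5 (n_4 = 5)
Step 3: H = 12/(N(N+1)) * sum(R_i^2/n_i) - 3(N+1)
     = 12/(16*17) * (14.5^2/3 + 40^2/4 + 45^2/4 + 36.5^2/5) - 3*17
     = 0.044118 * 1242.78 - 51
     = 3.828676.
Step 4: Ties present; correction factor C = 1 - 36/(16^3 - 16) = 0.991176. Corrected H = 3.828676 / 0.991176 = 3.862760.
Step 5: Under H0, H ~ chi^2(3); p-value = 0.276670.
Step 6: alpha = 0.05. fail to reject H0.

H = 3.8628, df = 3, p = 0.276670, fail to reject H0.


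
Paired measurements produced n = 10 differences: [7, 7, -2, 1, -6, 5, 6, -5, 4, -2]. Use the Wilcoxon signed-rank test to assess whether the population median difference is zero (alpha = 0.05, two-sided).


Step 1: Drop any zero differences (none here) and take |d_i|.
|d| = [7, 7, 2, 1, 6, 5, 6, 5, 4, 2]
Step 2: Midrank |d_i| (ties get averaged ranks).
ranks: |7|->9.5, |7|->9.5, |2|->2.5, |1|->1, |6|->7.5, |5|->5.5, |6|->7.5, |5|->5.5, |4|->4, |2|->2.5
Step 3: Attach original signs; sum ranks with positive sign and with negative sign.
W+ = 9.5 + 9.5 + 1 + 5.5 + 7.5 + 4 = 37
W- = 2.5 + 7.5 + 5.5 + 2.5 = 18
(Check: W+ + W- = 55 should equal n(n+1)/2 = 55.)
Step 4: Test statistic W = min(W+, W-) = 18.
Step 5: Ties in |d|, so use the tie-corrected normal approximation.
        E[W] = n(n+1)/4 = 10*11/4 = 27.5.
        Tie groups: |d|=2 (t=2), |d|=5 (t=2), |d|=6 (t=2), |d|=7 (t=2); sum(t^3 - t) = 24.
        Var[W] = n(n+1)(2n+1)/24 - sum(t^3-t)/48 = 2310/24 - 24/48 = 95.75.
        z = (W - E[W]) / sqrt(Var[W]) = (18 - 27.5) / 9.7852 = -0.9709.
        Two-sided p = 2*Phi(z) = 0.331621.
Step 6: alpha = 0.05. fail to reject H0.

W+ = 37, W- = 18, W = min = 18, p = 0.331621, fail to reject H0.


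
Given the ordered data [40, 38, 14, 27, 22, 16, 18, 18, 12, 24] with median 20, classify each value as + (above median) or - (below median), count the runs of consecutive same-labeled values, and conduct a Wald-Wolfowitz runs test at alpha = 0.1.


Step 1: Compute median = 20; label A = above, B = below.
Labels in order: AABAABBBBA  (n_A = 5, n_B = 5)
Step 2: Count runs R = 5.
Step 3: Under H0 (random ordering), E[R] = 2*n_A*n_B/(n_A+n_B) + 1 = 2*5*5/10 + 1 = 6.0000.
        Var[R] = 2*n_A*n_B*(2*n_A*n_B - n_A - n_B) / ((n_A+n_B)^2 * (n_A+n_B-1)) = 2000/900 = 2.2222.
        SD[R] = 1.4907.
Step 4: Continuity-corrected z = (R + 0.5 - E[R]) / SD[R] = (5 + 0.5 - 6.0000) / 1.4907 = -0.3354.
Step 5: Two-sided p-value via normal approximation = 2*(1 - Phi(|z|)) = 0.737316.
Step 6: alpha = 0.1. fail to reject H0.

R = 5, z = -0.3354, p = 0.737316, fail to reject H0.


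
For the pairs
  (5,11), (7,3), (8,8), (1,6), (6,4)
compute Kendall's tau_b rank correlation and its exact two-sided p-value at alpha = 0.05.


Step 1: Enumerate the 10 unordered pairs (i,j) with i<j and classify each by sign(x_j-x_i) * sign(y_j-y_i).
  (1,2):dx=+2,dy=-8->D; (1,3):dx=+3,dy=-3->D; (1,4):dx=-4,dy=-5->C; (1,5):dx=+1,dy=-7->D
  (2,3):dx=+1,dy=+5->C; (2,4):dx=-6,dy=+3->D; (2,5):dx=-1,dy=+1->D; (3,4):dx=-7,dy=-2->C
  (3,5):dx=-2,dy=-4->C; (4,5):dx=+5,dy=-2->D
Step 2: C = 4, D = 6, total pairs = 10.
Step 3: tau = (C - D)/(n(n-1)/2) = (4 - 6)/10 = -0.200000.
Step 4: Exact two-sided p-value (enumerate n! = 120 permutations of y under H0): p = 0.816667.
Step 5: alpha = 0.05. fail to reject H0.

tau_b = -0.2000 (C=4, D=6), p = 0.816667, fail to reject H0.


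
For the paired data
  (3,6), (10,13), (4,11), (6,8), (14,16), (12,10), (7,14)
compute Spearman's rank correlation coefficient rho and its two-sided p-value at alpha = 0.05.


Step 1: Rank x and y separately (midranks; no ties here).
rank(x): 3->1, 10->5, 4->2, 6->3, 14->7, 12->6, 7->4
rank(y): 6->1, 13->5, 11->4, 8->2, 16->7, 10->3, 14->6
Step 2: d_i = R_x(i) - R_y(i); compute d_i^2.
  (1-1)^2=0, (5-5)^2=0, (2-4)^2=4, (3-2)^2=1, (7-7)^2=0, (6-3)^2=9, (4-6)^2=4
sum(d^2) = 18.
Step 3: rho = 1 - 6*18 / (7*(7^2 - 1)) = 1 - 108/336 = 0.678571.
Step 4: Under H0, t = rho * sqrt((n-2)/(1-rho^2)) = 2.0657 ~ t(5).
Step 5: Two-sided p-value from the t-distribution with 5 df = 0.093750.
Step 6: alpha = 0.05. fail to reject H0.

rho = 0.6786, p = 0.093750, fail to reject H0 at alpha = 0.05.


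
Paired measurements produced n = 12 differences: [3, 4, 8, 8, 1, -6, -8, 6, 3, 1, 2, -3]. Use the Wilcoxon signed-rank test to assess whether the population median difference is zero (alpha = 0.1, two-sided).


Step 1: Drop any zero differences (none here) and take |d_i|.
|d| = [3, 4, 8, 8, 1, 6, 8, 6, 3, 1, 2, 3]
Step 2: Midrank |d_i| (ties get averaged ranks).
ranks: |3|->5, |4|->7, |8|->11, |8|->11, |1|->1.5, |6|->8.5, |8|->11, |6|->8.5, |3|->5, |1|->1.5, |2|->3, |3|->5
Step 3: Attach original signs; sum ranks with positive sign and with negative sign.
W+ = 5 + 7 + 11 + 11 + 1.5 + 8.5 + 5 + 1.5 + 3 = 53.5
W- = 8.5 + 11 + 5 = 24.5
(Check: W+ + W- = 78 should equal n(n+1)/2 = 78.)
Step 4: Test statistic W = min(W+, W-) = 24.5.
Step 5: Ties in |d|, so use the tie-corrected normal approximation.
        E[W] = n(n+1)/4 = 12*13/4 = 39.
        Tie groups: |d|=1 (t=2), |d|=3 (t=3), |d|=6 (t=2), |d|=8 (t=3); sum(t^3 - t) = 60.
        Var[W] = n(n+1)(2n+1)/24 - sum(t^3-t)/48 = 3900/24 - 60/48 = 161.25.
        z = (W - E[W]) / sqrt(Var[W]) = (24.5 - 39) / 12.6984 = -1.1419.
        Two-sided p = 2*Phi(z) = 0.253506.
Step 6: alpha = 0.1. fail to reject H0.

W+ = 53.5, W- = 24.5, W = min = 24.5, p = 0.253506, fail to reject H0.


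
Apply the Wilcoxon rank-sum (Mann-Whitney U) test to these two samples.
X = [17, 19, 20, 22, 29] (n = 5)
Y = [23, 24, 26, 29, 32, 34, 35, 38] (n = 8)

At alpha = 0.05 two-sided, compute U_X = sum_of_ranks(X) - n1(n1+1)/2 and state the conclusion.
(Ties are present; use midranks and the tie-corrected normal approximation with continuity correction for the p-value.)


Step 1: Combine and sort all 13 observations; assign midranks.
sorted (value, group): (17,X), (19,X), (20,X), (22,X), (23,Y), (24,Y), (26,Y), (29,X), (29,Y), (32,Y), (34,Y), (35,Y), (38,Y)
ranks: 17->1, 19->2, 20->3, 22->4, 23->5, 24->6, 26->7, 29->8.5, 29->8.5, 32->10, 34->11, 35->12, 38->13
Step 2: Rank sum for X: R1 = 1 + 2 + 3 + 4 + 8.5 = 18.5.
Step 3: U_X = R1 - n1(n1+1)/2 = 18.5 - 5*6/2 = 18.5 - 15 = 3.5.
       U_Y = n1*n2 - U_X = 40 - 3.5 = 36.5.
Step 4: Ties are present, so use the tie-corrected normal approximation (with continuity correction) for the p-value.
Step 5: p-value = 0.019007; compare to alpha = 0.05. reject H0.

U_X = 3.5, p = 0.019007, reject H0 at alpha = 0.05.


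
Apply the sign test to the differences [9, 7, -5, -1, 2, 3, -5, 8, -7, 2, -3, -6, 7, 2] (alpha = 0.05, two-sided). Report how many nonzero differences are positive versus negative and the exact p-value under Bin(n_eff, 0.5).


Step 1: Discard zero differences. Original n = 14; n_eff = number of nonzero differences = 14.
Nonzero differences (with sign): +9, +7, -5, -1, +2, +3, -5, +8, -7, +2, -3, -6, +7, +2
Step 2: Count signs: positive = 8, negative = 6.
Step 3: Under H0: P(positive) = 0.5, so the number of positives S ~ Bin(14, 0.5).
Step 4: Two-sided exact p-value = sum of Bin(14,0.5) probabilities at or below the observed probability = 0.790527.
Step 5: alpha = 0.05. fail to reject H0.

n_eff = 14, pos = 8, neg = 6, p = 0.790527, fail to reject H0.


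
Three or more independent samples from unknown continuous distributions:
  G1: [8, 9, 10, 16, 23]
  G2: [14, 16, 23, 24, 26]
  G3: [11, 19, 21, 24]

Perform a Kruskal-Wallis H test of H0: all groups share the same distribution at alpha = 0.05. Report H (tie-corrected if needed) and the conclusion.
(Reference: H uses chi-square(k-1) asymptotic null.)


Step 1: Combine all N = 14 observations and assign midranks.
sorted (value, group, rank): (8,G1,1), (9,G1,2), (10,G1,3), (11,G3,4), (14,G2,5), (16,G1,6.5), (16,G2,6.5), (19,G3,8), (21,G3,9), (23,G1,10.5), (23,G2,10.5), (24,G2,12.5), (24,G3,12.5), (26,G2,14)
Step 2: Sum ranks within each group.
R_1 = 23 (n_1 = 5)
R_2 = 48.5 (n_2 = 5)
R_3 = 33.5 (n_3 = 4)
Step 3: H = 12/(N(N+1)) * sum(R_i^2/n_i) - 3(N+1)
     = 12/(14*15) * (23^2/5 + 48.5^2/5 + 33.5^2/4) - 3*15
     = 0.057143 * 856.812 - 45
     = 3.960714.
Step 4: Ties present; correction factor C = 1 - 18/(14^3 - 14) = 0.993407. Corrected H = 3.960714 / 0.993407 = 3.987002.
Step 5: Under H0, H ~ chi^2(2); p-value = 0.136218.
Step 6: alpha = 0.05. fail to reject H0.

H = 3.9870, df = 2, p = 0.136218, fail to reject H0.


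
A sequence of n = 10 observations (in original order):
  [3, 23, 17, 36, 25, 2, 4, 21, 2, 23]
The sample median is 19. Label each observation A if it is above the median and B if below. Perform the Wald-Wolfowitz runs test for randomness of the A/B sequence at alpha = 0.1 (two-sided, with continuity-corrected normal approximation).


Step 1: Compute median = 19; label A = above, B = below.
Labels in order: BABAABBABA  (n_A = 5, n_B = 5)
Step 2: Count runs R = 8.
Step 3: Under H0 (random ordering), E[R] = 2*n_A*n_B/(n_A+n_B) + 1 = 2*5*5/10 + 1 = 6.0000.
        Var[R] = 2*n_A*n_B*(2*n_A*n_B - n_A - n_B) / ((n_A+n_B)^2 * (n_A+n_B-1)) = 2000/900 = 2.2222.
        SD[R] = 1.4907.
Step 4: Continuity-corrected z = (R - 0.5 - E[R]) / SD[R] = (8 - 0.5 - 6.0000) / 1.4907 = 1.0062.
Step 5: Two-sided p-value via normal approximation = 2*(1 - Phi(|z|)) = 0.314305.
Step 6: alpha = 0.1. fail to reject H0.

R = 8, z = 1.0062, p = 0.314305, fail to reject H0.


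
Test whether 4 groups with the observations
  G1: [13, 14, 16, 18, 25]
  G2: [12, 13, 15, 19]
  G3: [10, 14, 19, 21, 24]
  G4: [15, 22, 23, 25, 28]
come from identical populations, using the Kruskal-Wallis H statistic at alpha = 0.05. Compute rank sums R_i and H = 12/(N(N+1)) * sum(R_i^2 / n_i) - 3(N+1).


Step 1: Combine all N = 19 observations and assign midranks.
sorted (value, group, rank): (10,G3,1), (12,G2,2), (13,G1,3.5), (13,G2,3.5), (14,G1,5.5), (14,G3,5.5), (15,G2,7.5), (15,G4,7.5), (16,G1,9), (18,G1,10), (19,G2,11.5), (19,G3,11.5), (21,G3,13), (22,G4,14), (23,G4,15), (24,G3,16), (25,G1,17.5), (25,G4,17.5), (28,G4,19)
Step 2: Sum ranks within each group.
R_1 = 45.5 (n_1 = 5)
R_2 = 24.5 (n_2 = 4)
R_3 = 47 (n_3 = 5)
R_4 = 73 (n_4 = 5)
Step 3: H = 12/(N(N+1)) * sum(R_i^2/n_i) - 3(N+1)
     = 12/(19*20) * (45.5^2/5 + 24.5^2/4 + 47^2/5 + 73^2/5) - 3*20
     = 0.031579 * 2071.71 - 60
     = 5.422500.
Step 4: Ties present; correction factor C = 1 - 30/(19^3 - 19) = 0.995614. Corrected H = 5.422500 / 0.995614 = 5.446388.
Step 5: Under H0, H ~ chi^2(3); p-value = 0.141881.
Step 6: alpha = 0.05. fail to reject H0.

H = 5.4464, df = 3, p = 0.141881, fail to reject H0.


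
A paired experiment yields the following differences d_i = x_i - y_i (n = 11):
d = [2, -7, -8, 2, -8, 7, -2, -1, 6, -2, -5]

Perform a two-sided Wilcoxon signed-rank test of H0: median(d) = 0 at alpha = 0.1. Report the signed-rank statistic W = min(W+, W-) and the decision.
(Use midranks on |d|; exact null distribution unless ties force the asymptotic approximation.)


Step 1: Drop any zero differences (none here) and take |d_i|.
|d| = [2, 7, 8, 2, 8, 7, 2, 1, 6, 2, 5]
Step 2: Midrank |d_i| (ties get averaged ranks).
ranks: |2|->3.5, |7|->8.5, |8|->10.5, |2|->3.5, |8|->10.5, |7|->8.5, |2|->3.5, |1|->1, |6|->7, |2|->3.5, |5|->6
Step 3: Attach original signs; sum ranks with positive sign and with negative sign.
W+ = 3.5 + 3.5 + 8.5 + 7 = 22.5
W- = 8.5 + 10.5 + 10.5 + 3.5 + 1 + 3.5 + 6 = 43.5
(Check: W+ + W- = 66 should equal n(n+1)/2 = 66.)
Step 4: Test statistic W = min(W+, W-) = 22.5.
Step 5: Ties in |d|, so use the tie-corrected normal approximation.
        E[W] = n(n+1)/4 = 11*12/4 = 33.
        Tie groups: |d|=2 (t=4), |d|=7 (t=2), |d|=8 (t=2); sum(t^3 - t) = 72.
        Var[W] = n(n+1)(2n+1)/24 - sum(t^3-t)/48 = 3036/24 - 72/48 = 125.
        z = (W - E[W]) / sqrt(Var[W]) = (22.5 - 33) / 11.1803 = -0.9391.
        Two-sided p = 2*Phi(z) = 0.347654.
Step 6: alpha = 0.1. fail to reject H0.

W+ = 22.5, W- = 43.5, W = min = 22.5, p = 0.347654, fail to reject H0.


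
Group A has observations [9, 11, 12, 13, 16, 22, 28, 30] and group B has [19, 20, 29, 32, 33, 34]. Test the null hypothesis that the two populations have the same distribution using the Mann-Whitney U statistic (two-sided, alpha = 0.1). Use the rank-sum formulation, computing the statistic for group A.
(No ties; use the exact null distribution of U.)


Step 1: Combine and sort all 14 observations; assign midranks.
sorted (value, group): (9,X), (11,X), (12,X), (13,X), (16,X), (19,Y), (20,Y), (22,X), (28,X), (29,Y), (30,X), (32,Y), (33,Y), (34,Y)
ranks: 9->1, 11->2, 12->3, 13->4, 16->5, 19->6, 20->7, 22->8, 28->9, 29->10, 30->11, 32->12, 33->13, 34->14
Step 2: Rank sum for X: R1 = 1 + 2 + 3 + 4 + 5 + 8 + 9 + 11 = 43.
Step 3: U_X = R1 - n1(n1+1)/2 = 43 - 8*9/2 = 43 - 36 = 7.
       U_Y = n1*n2 - U_X = 48 - 7 = 41.
Step 4: No ties, so the exact null distribution of U (based on enumerating the C(14,8) = 3003 equally likely rank assignments) gives the two-sided p-value.
Step 5: p-value = 0.029304; compare to alpha = 0.1. reject H0.

U_X = 7, p = 0.029304, reject H0 at alpha = 0.1.


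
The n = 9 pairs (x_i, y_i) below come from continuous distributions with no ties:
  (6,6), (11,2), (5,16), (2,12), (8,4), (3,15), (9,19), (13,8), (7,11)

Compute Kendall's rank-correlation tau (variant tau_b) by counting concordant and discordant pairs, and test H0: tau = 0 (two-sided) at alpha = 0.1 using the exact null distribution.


Step 1: Enumerate the 36 unordered pairs (i,j) with i<j and classify each by sign(x_j-x_i) * sign(y_j-y_i).
  (1,2):dx=+5,dy=-4->D; (1,3):dx=-1,dy=+10->D; (1,4):dx=-4,dy=+6->D; (1,5):dx=+2,dy=-2->D
  (1,6):dx=-3,dy=+9->D; (1,7):dx=+3,dy=+13->C; (1,8):dx=+7,dy=+2->C; (1,9):dx=+1,dy=+5->C
  (2,3):dx=-6,dy=+14->D; (2,4):dx=-9,dy=+10->D; (2,5):dx=-3,dy=+2->D; (2,6):dx=-8,dy=+13->D
  (2,7):dx=-2,dy=+17->D; (2,8):dx=+2,dy=+6->C; (2,9):dx=-4,dy=+9->D; (3,4):dx=-3,dy=-4->C
  (3,5):dx=+3,dy=-12->D; (3,6):dx=-2,dy=-1->C; (3,7):dx=+4,dy=+3->C; (3,8):dx=+8,dy=-8->D
  (3,9):dx=+2,dy=-5->D; (4,5):dx=+6,dy=-8->D; (4,6):dx=+1,dy=+3->C; (4,7):dx=+7,dy=+7->C
  (4,8):dx=+11,dy=-4->D; (4,9):dx=+5,dy=-1->D; (5,6):dx=-5,dy=+11->D; (5,7):dx=+1,dy=+15->C
  (5,8):dx=+5,dy=+4->C; (5,9):dx=-1,dy=+7->D; (6,7):dx=+6,dy=+4->C; (6,8):dx=+10,dy=-7->D
  (6,9):dx=+4,dy=-4->D; (7,8):dx=+4,dy=-11->D; (7,9):dx=-2,dy=-8->C; (8,9):dx=-6,dy=+3->D
Step 2: C = 13, D = 23, total pairs = 36.
Step 3: tau = (C - D)/(n(n-1)/2) = (13 - 23)/36 = -0.277778.
Step 4: Exact two-sided p-value (enumerate n! = 362880 permutations of y under H0): p = 0.358488.
Step 5: alpha = 0.1. fail to reject H0.

tau_b = -0.2778 (C=13, D=23), p = 0.358488, fail to reject H0.


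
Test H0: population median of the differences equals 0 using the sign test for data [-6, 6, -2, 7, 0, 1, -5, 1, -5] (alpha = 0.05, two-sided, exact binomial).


Step 1: Discard zero differences. Original n = 9; n_eff = number of nonzero differences = 8.
Nonzero differences (with sign): -6, +6, -2, +7, +1, -5, +1, -5
Step 2: Count signs: positive = 4, negative = 4.
Step 3: Under H0: P(positive) = 0.5, so the number of positives S ~ Bin(8, 0.5).
Step 4: Two-sided exact p-value = sum of Bin(8,0.5) probabilities at or below the observed probability = 1.000000.
Step 5: alpha = 0.05. fail to reject H0.

n_eff = 8, pos = 4, neg = 4, p = 1.000000, fail to reject H0.


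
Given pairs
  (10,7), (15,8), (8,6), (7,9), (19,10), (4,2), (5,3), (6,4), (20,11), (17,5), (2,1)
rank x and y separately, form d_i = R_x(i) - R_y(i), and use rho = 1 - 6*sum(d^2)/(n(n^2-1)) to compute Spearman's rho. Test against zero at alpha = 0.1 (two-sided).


Step 1: Rank x and y separately (midranks; no ties here).
rank(x): 10->7, 15->8, 8->6, 7->5, 19->10, 4->2, 5->3, 6->4, 20->11, 17->9, 2->1
rank(y): 7->7, 8->8, 6->6, 9->9, 10->10, 2->2, 3->3, 4->4, 11->11, 5->5, 1->1
Step 2: d_i = R_x(i) - R_y(i); compute d_i^2.
  (7-7)^2=0, (8-8)^2=0, (6-6)^2=0, (5-9)^2=16, (10-10)^2=0, (2-2)^2=0, (3-3)^2=0, (4-4)^2=0, (11-11)^2=0, (9-5)^2=16, (1-1)^2=0
sum(d^2) = 32.
Step 3: rho = 1 - 6*32 / (11*(11^2 - 1)) = 1 - 192/1320 = 0.854545.
Step 4: Under H0, t = rho * sqrt((n-2)/(1-rho^2)) = 4.9360 ~ t(9).
Step 5: Two-sided p-value from the t-distribution with 9 df = 0.000807.
Step 6: alpha = 0.1. reject H0.

rho = 0.8545, p = 0.000807, reject H0 at alpha = 0.1.


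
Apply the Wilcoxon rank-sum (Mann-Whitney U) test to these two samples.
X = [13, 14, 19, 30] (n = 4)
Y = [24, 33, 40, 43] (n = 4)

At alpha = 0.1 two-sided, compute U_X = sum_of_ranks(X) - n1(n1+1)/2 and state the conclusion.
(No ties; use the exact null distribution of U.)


Step 1: Combine and sort all 8 observations; assign midranks.
sorted (value, group): (13,X), (14,X), (19,X), (24,Y), (30,X), (33,Y), (40,Y), (43,Y)
ranks: 13->1, 14->2, 19->3, 24->4, 30->5, 33->6, 40->7, 43->8
Step 2: Rank sum for X: R1 = 1 + 2 + 3 + 5 = 11.
Step 3: U_X = R1 - n1(n1+1)/2 = 11 - 4*5/2 = 11 - 10 = 1.
       U_Y = n1*n2 - U_X = 16 - 1 = 15.
Step 4: No ties, so the exact null distribution of U (based on enumerating the C(8,4) = 70 equally likely rank assignments) gives the two-sided p-value.
Step 5: p-value = 0.057143; compare to alpha = 0.1. reject H0.

U_X = 1, p = 0.057143, reject H0 at alpha = 0.1.


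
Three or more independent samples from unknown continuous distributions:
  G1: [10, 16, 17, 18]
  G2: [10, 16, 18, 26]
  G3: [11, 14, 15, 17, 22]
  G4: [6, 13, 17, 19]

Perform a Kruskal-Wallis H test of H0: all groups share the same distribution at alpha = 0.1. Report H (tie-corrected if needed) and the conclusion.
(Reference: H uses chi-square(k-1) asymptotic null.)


Step 1: Combine all N = 17 observations and assign midranks.
sorted (value, group, rank): (6,G4,1), (10,G1,2.5), (10,G2,2.5), (11,G3,4), (13,G4,5), (14,G3,6), (15,G3,7), (16,G1,8.5), (16,G2,8.5), (17,G1,11), (17,G3,11), (17,G4,11), (18,G1,13.5), (18,G2,13.5), (19,G4,15), (22,G3,16), (26,G2,17)
Step 2: Sum ranks within each group.
R_1 = 35.5 (n_1 = 4)
R_2 = 41.5 (n_2 = 4)
R_3 = 44 (n_3 = 5)
R_4 = 32 (n_4 = 4)
Step 3: H = 12/(N(N+1)) * sum(R_i^2/n_i) - 3(N+1)
     = 12/(17*18) * (35.5^2/4 + 41.5^2/4 + 44^2/5 + 32^2/4) - 3*18
     = 0.039216 * 1388.83 - 54
     = 0.463725.
Step 4: Ties present; correction factor C = 1 - 42/(17^3 - 17) = 0.991422. Corrected H = 0.463725 / 0.991422 = 0.467738.
Step 5: Under H0, H ~ chi^2(3); p-value = 0.925920.
Step 6: alpha = 0.1. fail to reject H0.

H = 0.4677, df = 3, p = 0.925920, fail to reject H0.


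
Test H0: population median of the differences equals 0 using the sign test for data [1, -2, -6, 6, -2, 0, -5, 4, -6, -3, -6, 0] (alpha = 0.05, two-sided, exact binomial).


Step 1: Discard zero differences. Original n = 12; n_eff = number of nonzero differences = 10.
Nonzero differences (with sign): +1, -2, -6, +6, -2, -5, +4, -6, -3, -6
Step 2: Count signs: positive = 3, negative = 7.
Step 3: Under H0: P(positive) = 0.5, so the number of positives S ~ Bin(10, 0.5).
Step 4: Two-sided exact p-value = sum of Bin(10,0.5) probabilities at or below the observed probability = 0.343750.
Step 5: alpha = 0.05. fail to reject H0.

n_eff = 10, pos = 3, neg = 7, p = 0.343750, fail to reject H0.


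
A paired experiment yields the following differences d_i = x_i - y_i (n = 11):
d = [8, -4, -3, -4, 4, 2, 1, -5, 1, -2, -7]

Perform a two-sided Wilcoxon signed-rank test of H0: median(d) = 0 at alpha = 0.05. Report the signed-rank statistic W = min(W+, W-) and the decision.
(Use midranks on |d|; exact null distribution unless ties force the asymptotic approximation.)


Step 1: Drop any zero differences (none here) and take |d_i|.
|d| = [8, 4, 3, 4, 4, 2, 1, 5, 1, 2, 7]
Step 2: Midrank |d_i| (ties get averaged ranks).
ranks: |8|->11, |4|->7, |3|->5, |4|->7, |4|->7, |2|->3.5, |1|->1.5, |5|->9, |1|->1.5, |2|->3.5, |7|->10
Step 3: Attach original signs; sum ranks with positive sign and with negative sign.
W+ = 11 + 7 + 3.5 + 1.5 + 1.5 = 24.5
W- = 7 + 5 + 7 + 9 + 3.5 + 10 = 41.5
(Check: W+ + W- = 66 should equal n(n+1)/2 = 66.)
Step 4: Test statistic W = min(W+, W-) = 24.5.
Step 5: Ties in |d|, so use the tie-corrected normal approximation.
        E[W] = n(n+1)/4 = 11*12/4 = 33.
        Tie groups: |d|=1 (t=2), |d|=2 (t=2), |d|=4 (t=3); sum(t^3 - t) = 36.
        Var[W] = n(n+1)(2n+1)/24 - sum(t^3-t)/48 = 3036/24 - 36/48 = 125.75.
        z = (W - E[W]) / sqrt(Var[W]) = (24.5 - 33) / 11.2138 = -0.7580.
        Two-sided p = 2*Phi(z) = 0.448455.
Step 6: alpha = 0.05. fail to reject H0.

W+ = 24.5, W- = 41.5, W = min = 24.5, p = 0.448455, fail to reject H0.
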